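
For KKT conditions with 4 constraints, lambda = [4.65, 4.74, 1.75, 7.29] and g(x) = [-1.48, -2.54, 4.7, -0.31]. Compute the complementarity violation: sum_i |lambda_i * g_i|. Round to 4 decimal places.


KKT complementary slackness check:
lambda_1 * g_1 = 4.65 * -1.48 = -6.882
lambda_2 * g_2 = 4.74 * -2.54 = -12.0396
lambda_3 * g_3 = 1.75 * 4.7 = 8.225
lambda_4 * g_4 = 7.29 * -0.31 = -2.2599
Total violation = 6.882 + 12.0396 + 8.225 + 2.2599 = 29.4065


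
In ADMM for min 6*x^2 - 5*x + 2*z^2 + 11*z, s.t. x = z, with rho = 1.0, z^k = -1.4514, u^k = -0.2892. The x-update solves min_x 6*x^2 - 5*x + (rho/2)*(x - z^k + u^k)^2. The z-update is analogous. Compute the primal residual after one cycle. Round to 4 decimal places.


ADMM iteration with rho = 1.0, z^k = -1.4514, u^k = -0.2892
Step 1: x-update.
Minimize 6*x^2 - 5*x + (1.0/2)*(x + 1.4514 - 0.2892)^2
FOC: (2*6 + 1.0)*x = 5 + 1.0*(-1.4514 + 0.2892)
x^{k+1} = 0.2952
Step 2: z-update.
Minimize 2*z^2 + 11*z + (1.0/2)*(0.2952 - z - 0.2892)^2
FOC: (2*2 + 1.0)*z = -11 + 1.0*(0.2952 - 0.2892)
z^{k+1} = -2.1988
Step 3: u-update.
u^{k+1} = -0.2892 + 0.2952 + 2.1988 = 2.2048
Step 4: Primal residual = |0.2952 + 2.1988| = 2.494


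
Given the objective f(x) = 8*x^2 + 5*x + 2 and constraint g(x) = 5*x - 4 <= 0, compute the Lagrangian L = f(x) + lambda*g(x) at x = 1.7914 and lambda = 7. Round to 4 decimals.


Step 1: Evaluate f(x).
f(1.7914) = 8*1.7914^2 + 5*1.7914 + 2 = 36.6299
Step 2: Evaluate g(x).
g(1.7914) = 5*1.7914 - 4 = 4.957
Step 3: Compute Lagrangian.
L = 36.6299 + 7*4.957 = 71.3289


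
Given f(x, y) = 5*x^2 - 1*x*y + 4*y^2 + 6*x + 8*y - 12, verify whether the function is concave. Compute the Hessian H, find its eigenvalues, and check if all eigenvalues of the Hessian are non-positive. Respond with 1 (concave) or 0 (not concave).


The Hessian of f(x,y) = 5*x^2 - 1*x*y + 4*y^2 + 6*x + 8*y - 12 is:
H = [[10, -1], [-1, 8]]
Trace = 10 + 8 = 18
Determinant = 10*8 - (-1)^2 = 79
Discriminant = (18)^2 - 4*79 = 8.0
Eigenvalues: lambda_1 = 7.5858, lambda_2 = 10.4142
The function is not concave.

0


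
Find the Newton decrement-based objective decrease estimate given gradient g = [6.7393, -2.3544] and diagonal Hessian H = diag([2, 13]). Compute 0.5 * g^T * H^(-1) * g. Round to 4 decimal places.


Step 1: H is diagonal, so H^(-1) * g = [3.3697, -0.1811].
Step 2: g^T H^(-1) g = sum_i g_i^2 / H_ii
  = (6.7393)^2/2 + (-2.3544)^2/13
  = 22.7091 + 0.4264 = 23.1355
Step 3: Objective decrease = 0.5 * g^T H^(-1) g = 11.5677


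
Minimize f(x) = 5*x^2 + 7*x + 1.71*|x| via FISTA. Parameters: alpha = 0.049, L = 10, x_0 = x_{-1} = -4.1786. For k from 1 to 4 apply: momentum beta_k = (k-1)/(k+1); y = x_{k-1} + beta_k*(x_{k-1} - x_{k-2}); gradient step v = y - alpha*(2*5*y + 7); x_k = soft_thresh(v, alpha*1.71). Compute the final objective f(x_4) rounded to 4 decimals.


FISTA on f(x) = 5*x^2 + 7*x + 1.71*|x|
L = 10, alpha = 0.049
Iteration 1: beta = 0.0, y = -4.1786 + 0.0*(-4.1786 + 4.1786) = -4.1786
  grad(y) = -34.786, v = y - alpha*grad = -2.4741
  prox(v) = soft_thresh(-2.4741, 0.0838) = -2.3903
Iteration 2: beta = 0.3333, y = -2.3903 + 0.3333*(-2.3903 + 4.1786) = -1.7942
  grad(y) = -10.9419, v = y - alpha*grad = -1.258
  prox(v) = soft_thresh(-1.258, 0.0838) = -1.1742
Iteration 3: beta = 0.5, y = -1.1742 + 0.5*(-1.1742 + 2.3903) = -0.5662
  grad(y) = 1.3377, v = y - alpha*grad = -0.6318
  prox(v) = soft_thresh(-0.6318, 0.0838) = -0.548
Iteration 4: beta = 0.6, y = -0.548 + 0.6*(-0.548 + 1.1742) = -0.1722
  grad(y) = 5.2777, v = y - alpha*grad = -0.4308
  prox(v) = soft_thresh(-0.4308, 0.0838) = -0.347
f(x_4) = 5*(-0.347)^2 + 7*(-0.347) + 1.71*|-0.347| = -1.2337


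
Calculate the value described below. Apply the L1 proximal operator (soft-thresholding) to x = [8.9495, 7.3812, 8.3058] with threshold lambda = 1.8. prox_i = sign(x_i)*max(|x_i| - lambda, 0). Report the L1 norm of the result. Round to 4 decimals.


Soft-thresholding with lambda = 1.8:
prox(8.9495) = sign(8.9495)*max(|8.9495| - 1.8, 0) = 7.1495
prox(7.3812) = sign(7.3812)*max(|7.3812| - 1.8, 0) = 5.5812
prox(8.3058) = sign(8.3058)*max(|8.3058| - 1.8, 0) = 6.5058
prox(x) = [7.1495, 5.5812, 6.5058]
||prox(x)||_1 = 7.1495 + 5.5812 + 6.5058 = 19.2365


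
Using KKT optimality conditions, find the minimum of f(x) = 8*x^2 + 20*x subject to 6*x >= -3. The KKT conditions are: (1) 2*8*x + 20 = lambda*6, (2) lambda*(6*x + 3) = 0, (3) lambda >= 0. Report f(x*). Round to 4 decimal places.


Step 1: Try lambda = 0 (constraint inactive).
x_unc = -20/(2*8) = -1.25
Check: 6*-1.25 = -7.5 < -3 -- violated!
Step 2: Constraint must be active: 6*x = -3
x* = -3/6 = -0.5
lambda = (2*8*(-0.5) + 20)/6 = 2.0
Step 3: Compute optimal value.
f(x*) = 8*(-0.5)^2 + 20*(-0.5) = -8.0


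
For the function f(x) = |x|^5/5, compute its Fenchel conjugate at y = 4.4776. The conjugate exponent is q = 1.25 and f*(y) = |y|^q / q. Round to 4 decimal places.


The conjugate exponent q satisfies 1/p + 1/q = 1.
p = 5, so q = 5/(5 - 1) = 1.25
|y|^q = 4.4776^1.25 = 6.5134
f*(4.4776) = 6.5134 / 1.25 = 5.2107


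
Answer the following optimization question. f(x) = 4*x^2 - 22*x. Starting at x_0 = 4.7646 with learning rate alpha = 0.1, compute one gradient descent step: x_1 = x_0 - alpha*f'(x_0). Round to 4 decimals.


We compute the gradient at x_0 and apply the update.
f'(x) = 8*x - 22
f'(4.7646) = 8*4.7646 - 22 = 16.1168
x_1 = 4.7646 - 0.1*16.1168 = 3.1529


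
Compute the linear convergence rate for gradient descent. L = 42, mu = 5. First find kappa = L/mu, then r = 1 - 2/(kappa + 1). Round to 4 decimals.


Step 1: Compute the condition number.
kappa = L/mu = 42/5 = 8.4
Step 2: Compute the convergence rate.
r = 1 - 2/(kappa + 1) = 1 - 2*mu/(L + mu) = (L - mu)/(L + mu) = 37/47 = 0.7872


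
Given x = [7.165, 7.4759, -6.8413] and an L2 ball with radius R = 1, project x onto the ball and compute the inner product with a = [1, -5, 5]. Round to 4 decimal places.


Step 1: Compute ||x|| (intermediates to 6 decimals).
||x|| = sqrt(7.165^2 + 7.4759^2 + (-6.8413)^2) = 12.41087
Step 2: Project.
Since ||x|| > R, scale = R/||x|| = 1/12.41087 = 0.080575, proj(x) = scale * x
proj(x) = [0.57732, 0.602371, -0.551238]
Step 3: Dot product.
a^T * proj(x) = 1*0.57732 - 5*0.602371 + 5*(-0.551238) = -5.1907


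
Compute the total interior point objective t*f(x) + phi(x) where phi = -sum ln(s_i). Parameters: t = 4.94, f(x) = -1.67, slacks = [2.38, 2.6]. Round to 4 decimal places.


Step 1: Compute log-barrier.
ln values: [0.8671, 0.9555]
phi = -(0.8671 + 0.9555) = -1.8226
Step 2: Compute augmented objective.
t*f(x) = 4.94*-1.67 = -8.2498
Total = -8.2498 - 1.8226 = -10.0724


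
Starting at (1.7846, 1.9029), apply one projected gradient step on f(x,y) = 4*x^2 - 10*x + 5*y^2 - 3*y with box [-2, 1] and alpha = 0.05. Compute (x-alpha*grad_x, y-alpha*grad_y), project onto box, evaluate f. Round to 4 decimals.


Step 1: Compute gradient at (1.7846, 1.9029).
grad_x = 2*4*1.7846 - 10 = 4.2768
grad_y = 2*5*1.9029 - 3 = 16.029
Step 2: Gradient step.
x_raw = 1.7846 - 0.05*4.2768 = 1.5708
y_raw = 1.9029 - 0.05*16.029 = 1.1015
Step 3: Project onto [-2, 1].
x_proj = clip(1.5708) = 1.0
y_proj = clip(1.1015) = 1.0
Step 4: Evaluate f.
f(1.0, 1.0) = -4.0


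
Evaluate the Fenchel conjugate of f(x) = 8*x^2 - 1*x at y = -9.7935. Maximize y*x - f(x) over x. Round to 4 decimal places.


f*(y) = sup_x {y*x - a*x^2 - b*x} = sup_x {(y-b)*x - a*x^2}
FOC: (y - b) - 2a*x = 0 => x* = (y - b)/(2a)
x* = (-9.7935 + 1)/(2*8) = -0.5496
f*(-9.7935) = (y-b)^2/(4a) = (-9.7935 + 1)^2/(4*8)
= 77.3256/32 = 2.4164


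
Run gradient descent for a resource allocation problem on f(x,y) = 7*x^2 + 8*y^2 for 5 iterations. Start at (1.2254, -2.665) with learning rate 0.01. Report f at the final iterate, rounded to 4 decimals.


Gradient descent on f(x,y) = 7*x^2 + 8*y^2.
Starting point: (1.2254, -2.665), alpha = 0.01
Step 1: grad_x = 2*7*1.2254 = 17.1556, grad_y = 2*8*-2.665 = -42.64
  x_1 = 1.2254 - 0.01*17.1556 = 1.0538
  y_1 = -2.665 - 0.01*-42.64 = -2.2386
Step 2: grad_x = 2*7*1.0538 = 14.7538, grad_y = 2*8*-2.2386 = -35.8176
  x_2 = 1.0538 - 0.01*14.7538 = 0.9063
  y_2 = -2.2386 - 0.01*-35.8176 = -1.8804
Step 3: grad_x = 2*7*0.9063 = 12.6883, grad_y = 2*8*-1.8804 = -30.0868
  x_3 = 0.9063 - 0.01*12.6883 = 0.7794
  y_3 = -1.8804 - 0.01*-30.0868 = -1.5796
Step 4: grad_x = 2*7*0.7794 = 10.9119, grad_y = 2*8*-1.5796 = -25.2729
  x_4 = 0.7794 - 0.01*10.9119 = 0.6703
  y_4 = -1.5796 - 0.01*-25.2729 = -1.3268
Step 5: grad_x = 2*7*0.6703 = 9.3843, grad_y = 2*8*-1.3268 = -21.2292
  x_5 = 0.6703 - 0.01*9.3843 = 0.5765
  y_5 = -1.3268 - 0.01*-21.2292 = -1.1145
f(0.5765, -1.1145) = 7*0.5765^2 + 8*(-1.1145)^2 = 12.2637


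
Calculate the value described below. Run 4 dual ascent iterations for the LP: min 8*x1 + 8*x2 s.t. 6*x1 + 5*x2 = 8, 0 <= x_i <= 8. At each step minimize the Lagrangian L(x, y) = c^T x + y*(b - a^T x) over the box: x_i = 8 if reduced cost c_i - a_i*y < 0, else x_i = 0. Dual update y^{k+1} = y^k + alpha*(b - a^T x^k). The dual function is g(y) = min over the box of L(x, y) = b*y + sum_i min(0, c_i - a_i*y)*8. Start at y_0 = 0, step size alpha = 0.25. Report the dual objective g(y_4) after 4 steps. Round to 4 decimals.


Dual ascent for LP: min 8*x1 + 8*x2, 6*x1 + 5*x2 = 8, 0 <= x_i <= 8
Step 1: y^k = 0.0, reduced costs: (8.0, 8.0)
  x^k = (0.0, 0.0), subgradient = b - a^T x = 8.0
  y^{k+1} = 0.0 + 0.25*8.0 = 2.0
Step 2: y^k = 2.0, reduced costs: (-4.0, -2.0)
  x^k = (8.0, 8.0), subgradient = b - a^T x = -80.0
  y^{k+1} = 2.0 + 0.25*-80.0 = -18.0
Step 3: y^k = -18.0, reduced costs: (116.0, 98.0)
  x^k = (0.0, 0.0), subgradient = b - a^T x = 8.0
  y^{k+1} = -18.0 + 0.25*8.0 = -16.0
Step 4: y^k = -16.0, reduced costs: (104.0, 88.0)
  x^k = (0.0, 0.0), subgradient = b - a^T x = 8.0
  y^{k+1} = -16.0 + 0.25*8.0 = -14.0
Dual objective at y_4 = -14.0: reduced costs (92.0, 78.0), box minimizer x = (0.0, 0.0)
g(y_4) = b*y + (c1 - a1*y)*x1 + (c2 - a2*y)*x2 = 8*(-14.0) + 92.0*0.0 + 78.0*0.0 = -112.0 + 0.0 + 0.0 = -112.0


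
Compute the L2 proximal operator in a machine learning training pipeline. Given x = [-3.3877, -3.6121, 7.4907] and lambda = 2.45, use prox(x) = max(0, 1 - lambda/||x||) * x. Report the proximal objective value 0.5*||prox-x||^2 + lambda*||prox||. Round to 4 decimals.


Step 1: Compute ||x||.
||x|| = 8.9797
Step 2: Compute scaling factor.
scale = max(0, 1 - 2.45/8.9797) = 0.7272
Step 3: prox(x) = [-2.4634, -2.6266, 5.4469]
||prox(x)|| = 6.5297
Step 4: Proximal objective.
0.5*||prox-x||^2 = 3.0013
lambda*||prox|| = 15.9978
Total = 18.9989


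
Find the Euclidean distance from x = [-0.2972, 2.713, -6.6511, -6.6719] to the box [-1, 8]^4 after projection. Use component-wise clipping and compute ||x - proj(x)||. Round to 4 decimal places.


Project each component onto [-1, 8].
clip(-0.2972) = -0.2972, clip(2.713) = 2.713, clip(-6.6511) = -1.0, clip(-6.6719) = -1.0
Projection = [-0.2972, 2.713, -1.0, -1.0]
Squared diffs: [0.0, 0.0, 31.9349, 32.1704]
Distance = sqrt(64.1053) = 8.0066


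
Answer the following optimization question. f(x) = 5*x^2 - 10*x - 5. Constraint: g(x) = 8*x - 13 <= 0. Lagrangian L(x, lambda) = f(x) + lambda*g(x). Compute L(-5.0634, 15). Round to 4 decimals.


Step 1: Evaluate f(x).
f(-5.0634) = 5*(-5.0634)^2 - 10*(-5.0634) - 5 = 173.8241
Step 2: Evaluate g(x).
g(-5.0634) = 8*-5.0634 - 13 = -53.5072
Step 3: Compute Lagrangian.
L = 173.8241 + 15*-53.5072 = -628.7839


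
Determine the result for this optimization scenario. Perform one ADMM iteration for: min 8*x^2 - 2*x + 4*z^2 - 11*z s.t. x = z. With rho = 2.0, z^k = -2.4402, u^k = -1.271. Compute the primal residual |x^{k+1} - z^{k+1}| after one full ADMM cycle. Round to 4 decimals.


ADMM iteration with rho = 2.0, z^k = -2.4402, u^k = -1.271
Step 1: x-update.
Minimize 8*x^2 - 2*x + (2.0/2)*(x + 2.4402 - 1.271)^2
FOC: (2*8 + 2.0)*x = 2 + 2.0*(-2.4402 + 1.271)
x^{k+1} = -0.0188
Step 2: z-update.
Minimize 4*z^2 - 11*z + (2.0/2)*(-0.0188 - z - 1.271)^2
FOC: (2*4 + 2.0)*z = 11 + 2.0*(-0.0188 - 1.271)
z^{k+1} = 0.842
Step 3: u-update.
u^{k+1} = -1.271 - 0.0188 - 0.842 = -2.1318
Step 4: Primal residual = |-0.0188 - 0.842| = 0.8608


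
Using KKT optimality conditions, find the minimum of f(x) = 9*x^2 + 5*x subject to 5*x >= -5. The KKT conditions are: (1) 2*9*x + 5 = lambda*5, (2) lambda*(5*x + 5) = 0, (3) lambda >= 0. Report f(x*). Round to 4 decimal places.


Step 1: Try lambda = 0 (constraint inactive).
Stationarity: 2*9*x + 5 = 0
x* = -5/(2*9) = -5/18 = -0.2778 (rounded; the exact value -5/18 is used below)
Check constraint: 5*-0.2778 = -1.389 >= -5 -- satisfied.
Step 2: Compute optimal value.
f(x*) = 9*(-5/18)^2 + 5*(-5/18) = -0.6944


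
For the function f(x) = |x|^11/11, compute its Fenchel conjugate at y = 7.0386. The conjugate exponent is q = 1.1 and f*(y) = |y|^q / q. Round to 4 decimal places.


The conjugate exponent q satisfies 1/p + 1/q = 1.
p = 11, so q = 11/(11 - 1) = 1.1
|y|^q = 7.0386^1.1 = 8.5553
f*(7.0386) = 8.5553 / 1.1 = 7.7775


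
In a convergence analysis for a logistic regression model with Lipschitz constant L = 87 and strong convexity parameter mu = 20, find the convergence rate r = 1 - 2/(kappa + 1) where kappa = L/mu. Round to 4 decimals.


Step 1: Compute the condition number.
kappa = L/mu = 87/20 = 4.35
Step 2: Compute the convergence rate.
r = 1 - 2/(kappa + 1) = 1 - 2*mu/(L + mu) = (L - mu)/(L + mu) = 67/107 = 0.6262


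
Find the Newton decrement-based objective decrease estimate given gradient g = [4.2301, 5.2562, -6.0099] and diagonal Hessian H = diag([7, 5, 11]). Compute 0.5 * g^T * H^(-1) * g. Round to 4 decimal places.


Step 1: H is diagonal, so H^(-1) * g = [0.6043, 1.0512, -0.5464].
Step 2: g^T H^(-1) g = sum_i g_i^2 / H_ii
  = (4.2301)^2/7 + (5.2562)^2/5 + (-6.0099)^2/11
  = 2.5562 + 5.5255 + 3.2835 = 11.3653
Step 3: Objective decrease = 0.5 * g^T H^(-1) g = 5.6827


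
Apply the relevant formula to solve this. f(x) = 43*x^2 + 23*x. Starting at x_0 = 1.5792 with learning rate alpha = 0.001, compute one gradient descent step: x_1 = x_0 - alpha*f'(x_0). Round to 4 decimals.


We compute the gradient at x_0 and apply the update.
f'(x) = 86*x + 23
f'(1.5792) = 86*1.5792 + 23 = 158.8112
x_1 = 1.5792 - 0.001*158.8112 = 1.4204


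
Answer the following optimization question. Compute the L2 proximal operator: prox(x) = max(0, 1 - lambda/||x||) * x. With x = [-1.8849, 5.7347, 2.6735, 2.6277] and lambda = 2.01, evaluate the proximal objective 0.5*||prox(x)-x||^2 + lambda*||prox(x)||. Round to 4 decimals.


Step 1: Compute ||x||.
||x|| = 7.1058
Step 2: Compute scaling factor.
scale = max(0, 1 - 2.01/7.1058) = 0.7171
Step 3: prox(x) = [-1.3517, 4.1125, 1.9173, 1.8844]
||prox(x)|| = 5.0958
Step 4: Proximal objective.
0.5*||prox-x||^2 = 2.0201
lambda*||prox|| = 10.2426
Total = 12.2626


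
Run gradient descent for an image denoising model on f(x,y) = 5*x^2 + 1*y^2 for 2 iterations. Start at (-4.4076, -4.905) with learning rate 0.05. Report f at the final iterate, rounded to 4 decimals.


Gradient descent on f(x,y) = 5*x^2 + 1*y^2.
Starting point: (-4.4076, -4.905), alpha = 0.05
Step 1: grad_x = 2*5*-4.4076 = -44.076, grad_y = 2*1*-4.905 = -9.81
  x_1 = -4.4076 - 0.05*-44.076 = -2.2038
  y_1 = -4.905 - 0.05*-9.81 = -4.4145
Step 2: grad_x = 2*5*-2.2038 = -22.038, grad_y = 2*1*-4.4145 = -8.829
  x_2 = -2.2038 - 0.05*-22.038 = -1.1019
  y_2 = -4.4145 - 0.05*-8.829 = -3.9731
f(-1.1019, -3.9731) = 5*(-1.1019)^2 + 1*(-3.9731)^2 = 21.856


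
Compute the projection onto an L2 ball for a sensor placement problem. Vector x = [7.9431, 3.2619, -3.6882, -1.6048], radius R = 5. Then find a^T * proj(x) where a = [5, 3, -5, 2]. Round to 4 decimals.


Step 1: Compute ||x|| (intermediates to 6 decimals).
||x|| = sqrt(7.9431^2 + 3.2619^2 + (-3.6882)^2 + (-1.6048)^2) = 9.482143
Step 2: Project.
Since ||x|| > R, scale = R/||x|| = 5/9.482143 = 0.527307, proj(x) = scale * x
proj(x) = [4.188452, 1.720023, -1.944814, -0.846222]
Step 3: Dot product.
a^T * proj(x) = 5*4.188452 + 3*1.720023 - 5*(-1.944814) + 2*(-0.846222) = 34.134


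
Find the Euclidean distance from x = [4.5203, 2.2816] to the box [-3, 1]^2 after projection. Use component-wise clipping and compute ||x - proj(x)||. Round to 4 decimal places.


Project each component onto [-3, 1].
clip(4.5203) = 1.0, clip(2.2816) = 1.0
Projection = [1.0, 1.0]
Squared diffs: [12.3925, 1.6425]
Distance = sqrt(14.035) = 3.7463


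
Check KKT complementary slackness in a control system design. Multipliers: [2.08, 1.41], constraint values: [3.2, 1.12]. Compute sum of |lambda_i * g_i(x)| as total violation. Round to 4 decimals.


KKT complementary slackness check:
lambda_1 * g_1 = 2.08 * 3.2 = 6.656
lambda_2 * g_2 = 1.41 * 1.12 = 1.5792
Total violation = 6.656 + 1.5792 = 8.2352


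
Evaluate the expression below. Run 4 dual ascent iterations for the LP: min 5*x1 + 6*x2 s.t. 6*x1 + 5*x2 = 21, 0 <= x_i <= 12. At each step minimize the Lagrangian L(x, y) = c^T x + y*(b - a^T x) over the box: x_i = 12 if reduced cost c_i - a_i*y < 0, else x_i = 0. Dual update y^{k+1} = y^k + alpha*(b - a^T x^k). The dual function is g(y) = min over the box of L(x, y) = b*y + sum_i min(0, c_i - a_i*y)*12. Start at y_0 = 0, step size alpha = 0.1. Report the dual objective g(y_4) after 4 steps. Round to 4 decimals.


Dual ascent for LP: min 5*x1 + 6*x2, 6*x1 + 5*x2 = 21, 0 <= x_i <= 12
Step 1: y^k = 0.0, reduced costs: (5.0, 6.0)
  x^k = (0.0, 0.0), subgradient = b - a^T x = 21.0
  y^{k+1} = 0.0 + 0.1*21.0 = 2.1
Step 2: y^k = 2.1, reduced costs: (-7.6, -4.5)
  x^k = (12.0, 12.0), subgradient = b - a^T x = -111.0
  y^{k+1} = 2.1 + 0.1*-111.0 = -9.0
Step 3: y^k = -9.0, reduced costs: (59.0, 51.0)
  x^k = (0.0, 0.0), subgradient = b - a^T x = 21.0
  y^{k+1} = -9.0 + 0.1*21.0 = -6.9
Step 4: y^k = -6.9, reduced costs: (46.4, 40.5)
  x^k = (0.0, 0.0), subgradient = b - a^T x = 21.0
  y^{k+1} = -6.9 + 0.1*21.0 = -4.8
Dual objective at y_4 = -4.8: reduced costs (33.8, 30.0), box minimizer x = (0.0, 0.0)
g(y_4) = b*y + (c1 - a1*y)*x1 + (c2 - a2*y)*x2 = 21*(-4.8) + 33.8*0.0 + 30.0*0.0 = -100.8 + 0.0 + 0.0 = -100.8


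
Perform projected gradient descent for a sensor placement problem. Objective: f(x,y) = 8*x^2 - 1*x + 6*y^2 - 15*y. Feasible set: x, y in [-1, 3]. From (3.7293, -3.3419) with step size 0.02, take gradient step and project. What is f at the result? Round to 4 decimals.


Step 1: Compute gradient at (3.7293, -3.3419).
grad_x = 2*8*3.7293 - 1 = 58.6688
grad_y = 2*6*-3.3419 - 15 = -55.1028
Step 2: Gradient step.
x_raw = 3.7293 - 0.02*58.6688 = 2.5559
y_raw = -3.3419 - 0.02*-55.1028 = -2.2398
Step 3: Project onto [-1, 3].
x_proj = clip(2.5559) = 2.5559
y_proj = clip(-2.2398) = -1.0
Step 4: Evaluate f.
f(2.5559, -1.0) = 70.7061


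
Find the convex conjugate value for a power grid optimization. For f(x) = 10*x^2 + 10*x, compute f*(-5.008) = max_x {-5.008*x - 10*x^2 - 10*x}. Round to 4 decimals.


f*(y) = sup_x {y*x - a*x^2 - b*x} = sup_x {(y-b)*x - a*x^2}
FOC: (y - b) - 2a*x = 0 => x* = (y - b)/(2a)
x* = (-5.008 - 10)/(2*10) = -0.7504
f*(-5.008) = (y-b)^2/(4a) = (-5.008 - 10)^2/(4*10)
= 225.2401/40 = 5.631


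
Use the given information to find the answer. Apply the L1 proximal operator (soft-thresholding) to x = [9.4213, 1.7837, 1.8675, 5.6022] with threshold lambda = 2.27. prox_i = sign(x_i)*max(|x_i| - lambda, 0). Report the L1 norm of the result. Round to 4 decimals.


Soft-thresholding with lambda = 2.27:
prox(9.4213) = sign(9.4213)*max(|9.4213| - 2.27, 0) = 7.1513
prox(1.7837) = sign(1.7837)*max(|1.7837| - 2.27, 0) = 0.0
prox(1.8675) = sign(1.8675)*max(|1.8675| - 2.27, 0) = 0.0
prox(5.6022) = sign(5.6022)*max(|5.6022| - 2.27, 0) = 3.3322
prox(x) = [7.1513, 0.0, 0.0, 3.3322]
||prox(x)||_1 = 7.1513 + 0.0 + 0.0 + 3.3322 = 10.4835


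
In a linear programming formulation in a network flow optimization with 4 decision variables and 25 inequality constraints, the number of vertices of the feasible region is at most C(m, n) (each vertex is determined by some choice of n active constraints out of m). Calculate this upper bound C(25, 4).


Each vertex corresponds to some choice of n active constraints out of m, so the number of vertices is at most C(m, n) = m! / (n!(m-n)!).
m = 25, n = 4
Numerator: 25 * 24 * 23 * 22
Denominator: 4! = 24
C(25, 4) = 12650


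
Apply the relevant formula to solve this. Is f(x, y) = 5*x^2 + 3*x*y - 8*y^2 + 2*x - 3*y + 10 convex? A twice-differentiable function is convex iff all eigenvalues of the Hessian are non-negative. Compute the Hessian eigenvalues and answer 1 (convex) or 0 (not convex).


The Hessian of f(x,y) = 5*x^2 + 3*x*y - 8*y^2 + 2*x - 3*y + 10 is:
H = [[10, 3], [3, -16]]
Trace = 10 - 16 = -6
Determinant = 10*-16 - (3)^2 = -169
Discriminant = (-6)^2 - 4*-169 = 712.0
Eigenvalues: lambda_1 = -16.3417, lambda_2 = 10.3417
The function is not convex.

0


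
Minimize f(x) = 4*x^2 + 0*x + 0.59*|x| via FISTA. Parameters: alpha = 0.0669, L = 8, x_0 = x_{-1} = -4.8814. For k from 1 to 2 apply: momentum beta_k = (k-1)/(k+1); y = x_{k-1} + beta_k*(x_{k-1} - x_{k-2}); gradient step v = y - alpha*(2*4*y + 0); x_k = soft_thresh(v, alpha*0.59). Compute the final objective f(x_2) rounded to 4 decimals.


FISTA on f(x) = 4*x^2 + 0*x + 0.59*|x|
L = 8, alpha = 0.0669
Iteration 1: beta = 0.0, y = -4.8814 + 0.0*(-4.8814 + 4.8814) = -4.8814
  grad(y) = -39.0512, v = y - alpha*grad = -2.2689
  prox(v) = soft_thresh(-2.2689, 0.0395) = -2.2294
Iteration 2: beta = 0.3333, y = -2.2294 + 0.3333*(-2.2294 + 4.8814) = -1.3454
  grad(y) = -10.7632, v = y - alpha*grad = -0.6253
  prox(v) = soft_thresh(-0.6253, 0.0395) = -0.5859
f(x_2) = 4*(-0.5859)^2 + 0*(-0.5859) + 0.59*|-0.5859| = 1.7187


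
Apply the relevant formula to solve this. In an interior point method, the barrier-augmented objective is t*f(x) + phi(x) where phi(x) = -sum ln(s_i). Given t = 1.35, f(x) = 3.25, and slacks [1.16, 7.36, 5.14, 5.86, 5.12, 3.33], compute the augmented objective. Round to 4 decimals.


Step 1: Compute log-barrier.
ln values: [0.1484, 1.9961, 1.6371, 1.7681, 1.6332, 1.203]
phi = -(0.1484 + 1.9961 + 1.6371 + 1.7681 + 1.6332 + 1.203) = -8.3858
Step 2: Compute augmented objective.
t*f(x) = 1.35*3.25 = 4.3875
Total = 4.3875 - 8.3858 = -3.9983


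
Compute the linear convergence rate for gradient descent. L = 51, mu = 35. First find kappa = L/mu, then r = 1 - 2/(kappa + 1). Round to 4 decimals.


Step 1: Compute the condition number.
kappa = L/mu = 51/35 = 1.4571
Step 2: Compute the convergence rate.
r = 1 - 2/(kappa + 1) = 1 - 2*mu/(L + mu) = (L - mu)/(L + mu) = 16/86 = 0.186


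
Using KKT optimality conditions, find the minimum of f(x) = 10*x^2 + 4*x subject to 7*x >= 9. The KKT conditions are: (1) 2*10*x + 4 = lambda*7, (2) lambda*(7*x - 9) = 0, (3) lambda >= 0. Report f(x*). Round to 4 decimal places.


Step 1: Try lambda = 0 (constraint inactive).
x_unc = -4/(2*10) = -0.2
Check: 7*-0.2 = -1.4 < 9 -- violated!
Step 2: Constraint must be active: 7*x = 9
x* = 9/7 = 1.2857 (rounded; the exact value 9/7 is used below)
lambda = (2*10*(9/7) + 4)/7 = 4.2449
Step 3: Compute optimal value.
f(x*) = 10*(9/7)^2 + 4*(9/7) = 21.6735


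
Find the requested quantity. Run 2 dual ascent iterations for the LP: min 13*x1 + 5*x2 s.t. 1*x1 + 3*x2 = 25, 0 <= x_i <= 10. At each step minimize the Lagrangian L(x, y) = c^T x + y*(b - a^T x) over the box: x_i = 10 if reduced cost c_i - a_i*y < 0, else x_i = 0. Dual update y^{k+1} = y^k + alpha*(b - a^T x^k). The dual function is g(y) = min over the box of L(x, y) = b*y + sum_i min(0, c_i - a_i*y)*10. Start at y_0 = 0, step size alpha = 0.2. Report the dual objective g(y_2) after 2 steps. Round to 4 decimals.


Dual ascent for LP: min 13*x1 + 5*x2, 1*x1 + 3*x2 = 25, 0 <= x_i <= 10
Step 1: y^k = 0.0, reduced costs: (13.0, 5.0)
  x^k = (0.0, 0.0), subgradient = b - a^T x = 25.0
  y^{k+1} = 0.0 + 0.2*25.0 = 5.0
Step 2: y^k = 5.0, reduced costs: (8.0, -10.0)
  x^k = (0.0, 10.0), subgradient = b - a^T x = -5.0
  y^{k+1} = 5.0 + 0.2*-5.0 = 4.0
Dual objective at y_2 = 4.0: reduced costs (9.0, -7.0), box minimizer x = (0.0, 10.0)
g(y_2) = b*y + (c1 - a1*y)*x1 + (c2 - a2*y)*x2 = 25*4.0 + 9.0*0.0 + (-7.0)*10.0 = 100.0 + 0.0 - 70.0 = 30.0


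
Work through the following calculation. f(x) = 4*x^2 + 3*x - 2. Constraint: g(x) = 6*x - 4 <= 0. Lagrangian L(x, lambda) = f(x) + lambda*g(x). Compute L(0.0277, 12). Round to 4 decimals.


Step 1: Evaluate f(x).
f(0.0277) = 4*0.0277^2 + 3*0.0277 - 2 = -1.9138
Step 2: Evaluate g(x).
g(0.0277) = 6*0.0277 - 4 = -3.8338
Step 3: Compute Lagrangian.
L = -1.9138 + 12*-3.8338 = -47.9194


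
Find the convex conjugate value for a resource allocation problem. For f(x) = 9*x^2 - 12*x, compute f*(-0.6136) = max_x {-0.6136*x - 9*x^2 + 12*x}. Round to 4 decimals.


f*(y) = sup_x {y*x - a*x^2 - b*x} = sup_x {(y-b)*x - a*x^2}
FOC: (y - b) - 2a*x = 0 => x* = (y - b)/(2a)
x* = (-0.6136 + 12)/(2*9) = 0.6326
f*(-0.6136) = (y-b)^2/(4a) = (-0.6136 + 12)^2/(4*9)
= 129.6501/36 = 3.6014


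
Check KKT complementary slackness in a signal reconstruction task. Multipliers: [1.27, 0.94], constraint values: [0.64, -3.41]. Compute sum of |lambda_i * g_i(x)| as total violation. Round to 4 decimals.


KKT complementary slackness check:
lambda_1 * g_1 = 1.27 * 0.64 = 0.8128
lambda_2 * g_2 = 0.94 * -3.41 = -3.2054
Total violation = 0.8128 + 3.2054 = 4.0182


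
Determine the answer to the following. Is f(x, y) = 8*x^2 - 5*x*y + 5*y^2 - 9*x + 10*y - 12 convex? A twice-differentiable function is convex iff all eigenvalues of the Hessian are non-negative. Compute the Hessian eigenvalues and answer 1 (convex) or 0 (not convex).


The Hessian of f(x,y) = 8*x^2 - 5*x*y + 5*y^2 - 9*x + 10*y - 12 is:
H = [[16, -5], [-5, 10]]
Trace = 16 + 10 = 26
Determinant = 16*10 - (-5)^2 = 135
Discriminant = (26)^2 - 4*135 = 136.0
Eigenvalues: lambda_1 = 7.169, lambda_2 = 18.831
The function is convex.

1


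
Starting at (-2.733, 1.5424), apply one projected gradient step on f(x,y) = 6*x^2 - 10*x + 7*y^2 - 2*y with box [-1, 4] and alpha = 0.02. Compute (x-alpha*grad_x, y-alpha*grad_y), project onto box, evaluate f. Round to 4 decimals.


Step 1: Compute gradient at (-2.733, 1.5424).
grad_x = 2*6*-2.733 - 10 = -42.796
grad_y = 2*7*1.5424 - 2 = 19.5936
Step 2: Gradient step.
x_raw = -2.733 - 0.02*-42.796 = -1.8771
y_raw = 1.5424 - 0.02*19.5936 = 1.1505
Step 3: Project onto [-1, 4].
x_proj = clip(-1.8771) = -1.0
y_proj = clip(1.1505) = 1.1505
Step 4: Evaluate f.
f(-1.0, 1.1505) = 22.9649


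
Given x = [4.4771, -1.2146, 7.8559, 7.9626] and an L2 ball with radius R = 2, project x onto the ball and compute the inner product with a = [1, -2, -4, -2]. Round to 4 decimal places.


Step 1: Compute ||x|| (intermediates to 6 decimals).
||x|| = sqrt(4.4771^2 + (-1.2146)^2 + 7.8559^2 + 7.9626^2) = 12.109411
Step 2: Project.
Since ||x|| > R, scale = R/||x|| = 2/12.109411 = 0.165161, proj(x) = scale * x
proj(x) = [0.739442, -0.200605, 1.297488, 1.315111]
Step 3: Dot product.
a^T * proj(x) = 1*0.739442 - 2*(-0.200605) - 4*1.297488 - 2*1.315111 = -6.6795


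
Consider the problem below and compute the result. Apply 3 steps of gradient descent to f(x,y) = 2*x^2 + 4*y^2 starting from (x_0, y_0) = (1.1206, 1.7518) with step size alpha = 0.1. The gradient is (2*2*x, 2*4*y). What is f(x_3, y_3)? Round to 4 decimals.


Gradient descent on f(x,y) = 2*x^2 + 4*y^2.
Starting point: (1.1206, 1.7518), alpha = 0.1
Step 1: grad_x = 2*2*1.1206 = 4.4824, grad_y = 2*4*1.7518 = 14.0144
  x_1 = 1.1206 - 0.1*4.4824 = 0.6724
  y_1 = 1.7518 - 0.1*14.0144 = 0.3504
Step 2: grad_x = 2*2*0.6724 = 2.6894, grad_y = 2*4*0.3504 = 2.8029
  x_2 = 0.6724 - 0.1*2.6894 = 0.4034
  y_2 = 0.3504 - 0.1*2.8029 = 0.0701
Step 3: grad_x = 2*2*0.4034 = 1.6137, grad_y = 2*4*0.0701 = 0.5606
  x_3 = 0.4034 - 0.1*1.6137 = 0.242
  y_3 = 0.0701 - 0.1*0.5606 = 0.014
f(0.242, 0.014) = 2*0.242^2 + 4*0.014^2 = 0.118


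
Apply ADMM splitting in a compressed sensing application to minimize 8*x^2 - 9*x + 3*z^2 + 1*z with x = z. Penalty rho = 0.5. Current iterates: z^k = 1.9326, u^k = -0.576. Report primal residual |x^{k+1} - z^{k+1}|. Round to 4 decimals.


ADMM iteration with rho = 0.5, z^k = 1.9326, u^k = -0.576
Step 1: x-update.
Minimize 8*x^2 - 9*x + (0.5/2)*(x - 1.9326 - 0.576)^2
FOC: (2*8 + 0.5)*x = 9 + 0.5*(1.9326 + 0.576)
x^{k+1} = 0.6215
Step 2: z-update.
Minimize 3*z^2 + 1*z + (0.5/2)*(0.6215 - z - 0.576)^2
FOC: (2*3 + 0.5)*z = -1 + 0.5*(0.6215 - 0.576)
z^{k+1} = -0.1503
Step 3: u-update.
u^{k+1} = -0.576 + 0.6215 + 0.1503 = 0.1958
Step 4: Primal residual = |0.6215 + 0.1503| = 0.7718


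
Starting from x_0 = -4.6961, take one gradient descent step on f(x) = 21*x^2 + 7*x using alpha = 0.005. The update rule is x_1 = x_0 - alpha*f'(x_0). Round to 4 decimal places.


We compute the gradient at x_0 and apply the update.
f'(x) = 42*x + 7
f'(-4.6961) = 42*-4.6961 + 7 = -190.2362
x_1 = -4.6961 - 0.005*-190.2362 = -3.7449


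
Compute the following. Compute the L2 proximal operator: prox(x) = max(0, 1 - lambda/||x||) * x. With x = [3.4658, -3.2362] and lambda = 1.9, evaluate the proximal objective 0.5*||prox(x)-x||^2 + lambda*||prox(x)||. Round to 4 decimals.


Step 1: Compute ||x||.
||x|| = 4.7418
Step 2: Compute scaling factor.
scale = max(0, 1 - 1.9/4.7418) = 0.5993
Step 3: prox(x) = [2.0771, -1.9395]
||prox(x)|| = 2.8418
Step 4: Proximal objective.
0.5*||prox-x||^2 = 1.805
lambda*||prox|| = 5.3994
Total = 7.2044


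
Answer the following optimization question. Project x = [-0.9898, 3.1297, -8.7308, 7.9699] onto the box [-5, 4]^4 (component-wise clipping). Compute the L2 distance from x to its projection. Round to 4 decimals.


Project each component onto [-5, 4].
clip(-0.9898) = -0.9898, clip(3.1297) = 3.1297, clip(-8.7308) = -5.0, clip(7.9699) = 4.0
Projection = [-0.9898, 3.1297, -5.0, 4.0]
Squared diffs: [0.0, 0.0, 13.9189, 15.7601]
Distance = sqrt(29.679) = 5.4478


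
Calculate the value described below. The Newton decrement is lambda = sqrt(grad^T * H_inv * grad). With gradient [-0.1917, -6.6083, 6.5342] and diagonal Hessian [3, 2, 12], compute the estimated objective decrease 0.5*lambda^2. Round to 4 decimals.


Step 1: H is diagonal, so H^(-1) * g = [-0.0639, -3.3042, 0.5445].
Step 2: g^T H^(-1) g = sum_i g_i^2 / H_ii
  = (-0.1917)^2/3 + (-6.6083)^2/2 + (6.5342)^2/12
  = 0.0122 + 21.8348 + 3.558 = 25.405
Step 3: Objective decrease = 0.5 * g^T H^(-1) g = 12.7025


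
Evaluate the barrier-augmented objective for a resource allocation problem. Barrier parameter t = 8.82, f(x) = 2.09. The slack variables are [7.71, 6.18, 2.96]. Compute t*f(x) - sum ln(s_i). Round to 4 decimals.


Step 1: Compute log-barrier.
ln values: [2.0425, 1.8213, 1.0852]
phi = -(2.0425 + 1.8213 + 1.0852) = -4.949
Step 2: Compute augmented objective.
t*f(x) = 8.82*2.09 = 18.4338
Total = 18.4338 - 4.949 = 13.4848


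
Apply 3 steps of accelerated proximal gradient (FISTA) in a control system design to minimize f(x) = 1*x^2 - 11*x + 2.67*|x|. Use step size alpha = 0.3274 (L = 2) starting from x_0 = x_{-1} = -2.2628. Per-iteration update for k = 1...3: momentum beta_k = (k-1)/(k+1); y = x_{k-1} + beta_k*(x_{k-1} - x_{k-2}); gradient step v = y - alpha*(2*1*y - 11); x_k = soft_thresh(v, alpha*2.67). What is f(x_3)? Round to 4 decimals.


FISTA on f(x) = 1*x^2 - 11*x + 2.67*|x|
L = 2, alpha = 0.3274
Iteration 1: beta = 0.0, y = -2.2628 + 0.0*(-2.2628 + 2.2628) = -2.2628
  grad(y) = -15.5256, v = y - alpha*grad = 2.8203
  prox(v) = soft_thresh(2.8203, 0.8742) = 1.9461
Iteration 2: beta = 0.3333, y = 1.9461 + 0.3333*(1.9461 + 2.2628) = 3.3491
  grad(y) = -4.3018, v = y - alpha*grad = 4.7575
  prox(v) = soft_thresh(4.7575, 0.8742) = 3.8834
Iteration 3: beta = 0.5, y = 3.8834 + 0.5*(3.8834 - 1.9461) = 4.852
  grad(y) = -1.2961, v = y - alpha*grad = 5.2763
  prox(v) = soft_thresh(5.2763, 0.8742) = 4.4021
f(x_3) = 1*4.4021^2 - 11*4.4021 + 2.67*|4.4021| = -17.291


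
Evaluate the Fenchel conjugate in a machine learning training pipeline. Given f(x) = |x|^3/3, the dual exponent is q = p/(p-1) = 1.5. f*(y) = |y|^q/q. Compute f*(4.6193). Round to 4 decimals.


The conjugate exponent q satisfies 1/p + 1/q = 1.
p = 3, so q = 3/(3 - 1) = 1.5
|y|^q = 4.6193^1.5 = 9.9281
f*(4.6193) = 9.9281 / 1.5 = 6.6187


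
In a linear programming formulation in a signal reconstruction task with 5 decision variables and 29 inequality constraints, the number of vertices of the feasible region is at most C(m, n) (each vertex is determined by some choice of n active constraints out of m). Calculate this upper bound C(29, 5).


Each vertex corresponds to some choice of n active constraints out of m, so the number of vertices is at most C(m, n) = m! / (n!(m-n)!).
m = 29, n = 5
Numerator: 29 * 28 * 27 * 26 * 25
Denominator: 5! = 120
C(29, 5) = 118755


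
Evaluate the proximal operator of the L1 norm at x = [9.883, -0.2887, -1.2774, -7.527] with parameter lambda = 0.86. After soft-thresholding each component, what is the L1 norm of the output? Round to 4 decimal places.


Soft-thresholding with lambda = 0.86:
prox(9.883) = sign(9.883)*max(|9.883| - 0.86, 0) = 9.023
prox(-0.2887) = sign(-0.2887)*max(|-0.2887| - 0.86, 0) = 0.0
prox(-1.2774) = sign(-1.2774)*max(|-1.2774| - 0.86, 0) = -0.4174
prox(-7.527) = sign(-7.527)*max(|-7.527| - 0.86, 0) = -6.667
prox(x) = [9.023, 0.0, -0.4174, -6.667]
||prox(x)||_1 = 9.023 + 0.0 + 0.4174 + 6.667 = 16.1074


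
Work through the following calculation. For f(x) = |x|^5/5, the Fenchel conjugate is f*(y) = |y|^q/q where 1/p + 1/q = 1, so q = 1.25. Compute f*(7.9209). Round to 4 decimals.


The conjugate exponent q satisfies 1/p + 1/q = 1.
p = 5, so q = 5/(5 - 1) = 1.25
|y|^q = 7.9209^1.25 = 13.2883
f*(7.9209) = 13.2883 / 1.25 = 10.6306


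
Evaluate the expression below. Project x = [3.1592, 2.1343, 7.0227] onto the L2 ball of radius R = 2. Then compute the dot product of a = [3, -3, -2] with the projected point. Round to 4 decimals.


Step 1: Compute ||x|| (intermediates to 6 decimals).
||x|| = sqrt(3.1592^2 + 2.1343^2 + 7.0227^2) = 7.990876
Step 2: Project.
Since ||x|| > R, scale = R/||x|| = 2/7.990876 = 0.250285, proj(x) = scale * x
proj(x) = [0.7907, 0.534183, 1.757676]
Step 3: Dot product.
a^T * proj(x) = 3*0.7907 - 3*0.534183 - 2*1.757676 = -2.7458


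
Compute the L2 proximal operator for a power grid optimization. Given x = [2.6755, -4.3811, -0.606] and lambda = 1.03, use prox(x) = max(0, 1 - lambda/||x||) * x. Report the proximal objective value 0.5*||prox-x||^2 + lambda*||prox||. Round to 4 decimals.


Step 1: Compute ||x||.
||x|| = 5.1691
Step 2: Compute scaling factor.
scale = max(0, 1 - 1.03/5.1691) = 0.8007
Step 3: prox(x) = [2.1424, -3.5081, -0.4852]
||prox(x)|| = 4.1391
Step 4: Proximal objective.
0.5*||prox-x||^2 = 0.5305
lambda*||prox|| = 4.2633
Total = 4.7937


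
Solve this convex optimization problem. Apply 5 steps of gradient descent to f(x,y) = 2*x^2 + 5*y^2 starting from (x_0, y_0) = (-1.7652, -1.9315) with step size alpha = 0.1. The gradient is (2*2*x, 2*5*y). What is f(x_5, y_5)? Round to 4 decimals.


Gradient descent on f(x,y) = 2*x^2 + 5*y^2.
Starting point: (-1.7652, -1.9315), alpha = 0.1
Step 1: grad_x = 2*2*-1.7652 = -7.0608, grad_y = 2*5*-1.9315 = -19.315
  x_1 = -1.7652 - 0.1*-7.0608 = -1.0591
  y_1 = -1.9315 - 0.1*-19.315 = 0.0
Step 2: grad_x = 2*2*-1.0591 = -4.2365, grad_y = 2*5*0.0 = 0.0
  x_2 = -1.0591 - 0.1*-4.2365 = -0.6355
  y_2 = 0.0 - 0.1*0.0 = 0.0
Step 3: grad_x = 2*2*-0.6355 = -2.5419, grad_y = 2*5*0.0 = 0.0
  x_3 = -0.6355 - 0.1*-2.5419 = -0.3813
  y_3 = 0.0 - 0.1*0.0 = 0.0
Step 4: grad_x = 2*2*-0.3813 = -1.5251, grad_y = 2*5*0.0 = 0.0
  x_4 = -0.3813 - 0.1*-1.5251 = -0.2288
  y_4 = 0.0 - 0.1*0.0 = 0.0
Step 5: grad_x = 2*2*-0.2288 = -0.9151, grad_y = 2*5*0.0 = 0.0
  x_5 = -0.2288 - 0.1*-0.9151 = -0.1373
  y_5 = 0.0 - 0.1*0.0 = 0.0
f(-0.1373, 0.0) = 2*(-0.1373)^2 + 5*0.0^2 = 0.0377


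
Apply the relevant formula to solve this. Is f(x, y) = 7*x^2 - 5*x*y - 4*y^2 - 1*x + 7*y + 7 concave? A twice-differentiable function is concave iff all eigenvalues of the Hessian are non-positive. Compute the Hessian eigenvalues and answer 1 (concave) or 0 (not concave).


The Hessian of f(x,y) = 7*x^2 - 5*x*y - 4*y^2 - 1*x + 7*y + 7 is:
H = [[14, -5], [-5, -8]]
Trace = 14 - 8 = 6
Determinant = 14*-8 - (-5)^2 = -137
Discriminant = (6)^2 - 4*-137 = 584.0
Eigenvalues: lambda_1 = -9.083, lambda_2 = 15.083
The function is not concave.

0


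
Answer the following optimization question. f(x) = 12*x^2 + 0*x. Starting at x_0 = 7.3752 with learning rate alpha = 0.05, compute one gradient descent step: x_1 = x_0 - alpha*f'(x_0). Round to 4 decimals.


We compute the gradient at x_0 and apply the update.
f'(x) = 24*x + 0
f'(7.3752) = 24*7.3752 + 0 = 177.0048
x_1 = 7.3752 - 0.05*177.0048 = -1.475


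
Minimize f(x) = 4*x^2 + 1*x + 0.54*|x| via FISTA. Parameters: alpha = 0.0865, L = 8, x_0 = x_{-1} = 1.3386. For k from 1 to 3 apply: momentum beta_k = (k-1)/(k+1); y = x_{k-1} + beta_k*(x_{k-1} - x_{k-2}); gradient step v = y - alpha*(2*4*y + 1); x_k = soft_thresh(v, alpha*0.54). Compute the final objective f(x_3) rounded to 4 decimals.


FISTA on f(x) = 4*x^2 + 1*x + 0.54*|x|
L = 8, alpha = 0.0865
Iteration 1: beta = 0.0, y = 1.3386 + 0.0*(1.3386 - 1.3386) = 1.3386
  grad(y) = 11.7088, v = y - alpha*grad = 0.3258
  prox(v) = soft_thresh(0.3258, 0.0467) = 0.2791
Iteration 2: beta = 0.3333, y = 0.2791 + 0.3333*(0.2791 - 1.3386) = -0.0741
  grad(y) = 0.4072, v = y - alpha*grad = -0.1093
  prox(v) = soft_thresh(-0.1093, 0.0467) = -0.0626
Iteration 3: beta = 0.5, y = -0.0626 + 0.5*(-0.0626 - 0.2791) = -0.2335
  grad(y) = -0.8677, v = y - alpha*grad = -0.1584
  prox(v) = soft_thresh(-0.1584, 0.0467) = -0.1117
f(x_3) = 4*(-0.1117)^2 + 1*(-0.1117) + 0.54*|-0.1117| = -0.0015


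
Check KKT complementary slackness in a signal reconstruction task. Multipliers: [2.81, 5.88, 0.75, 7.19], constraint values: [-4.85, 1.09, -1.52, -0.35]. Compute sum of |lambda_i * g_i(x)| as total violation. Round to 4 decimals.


KKT complementary slackness check:
lambda_1 * g_1 = 2.81 * -4.85 = -13.6285
lambda_2 * g_2 = 5.88 * 1.09 = 6.4092
lambda_3 * g_3 = 0.75 * -1.52 = -1.14
lambda_4 * g_4 = 7.19 * -0.35 = -2.5165
Total violation = 13.6285 + 6.4092 + 1.14 + 2.5165 = 23.6942


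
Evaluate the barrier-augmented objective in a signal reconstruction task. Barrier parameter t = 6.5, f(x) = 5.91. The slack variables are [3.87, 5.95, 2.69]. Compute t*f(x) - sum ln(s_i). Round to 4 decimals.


Step 1: Compute log-barrier.
ln values: [1.3533, 1.7834, 0.9895]
phi = -(1.3533 + 1.7834 + 0.9895) = -4.1262
Step 2: Compute augmented objective.
t*f(x) = 6.5*5.91 = 38.415
Total = 38.415 - 4.1262 = 34.2888


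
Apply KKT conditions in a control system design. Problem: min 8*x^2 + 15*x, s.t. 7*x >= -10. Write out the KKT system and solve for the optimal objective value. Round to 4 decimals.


Step 1: Try lambda = 0 (constraint inactive).
Stationarity: 2*8*x + 15 = 0
x* = -15/(2*8) = -0.9375
Check constraint: 7*-0.9375 = -6.5625 >= -10 -- satisfied.
Step 2: Compute optimal value.
f(x*) = 8*(-0.9375)^2 + 15*(-0.9375) = -7.0313


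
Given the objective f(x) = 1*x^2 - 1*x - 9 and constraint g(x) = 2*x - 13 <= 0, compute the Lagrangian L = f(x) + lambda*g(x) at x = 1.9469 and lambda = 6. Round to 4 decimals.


Step 1: Evaluate f(x).
f(1.9469) = 1*1.9469^2 - 1*1.9469 - 9 = -7.1565
Step 2: Evaluate g(x).
g(1.9469) = 2*1.9469 - 13 = -9.1062
Step 3: Compute Lagrangian.
L = -7.1565 + 6*-9.1062 = -61.7937


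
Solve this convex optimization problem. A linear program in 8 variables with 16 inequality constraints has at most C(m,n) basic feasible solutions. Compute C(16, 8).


Each vertex corresponds to some choice of n active constraints out of m, so the number of vertices is at most C(m, n) = m! / (n!(m-n)!).
m = 16, n = 8
Numerator: 16 * 15 * 14 * 13 * 12 * 11 * 10 * 9
Denominator: 8! = 40320
C(16, 8) = 12870


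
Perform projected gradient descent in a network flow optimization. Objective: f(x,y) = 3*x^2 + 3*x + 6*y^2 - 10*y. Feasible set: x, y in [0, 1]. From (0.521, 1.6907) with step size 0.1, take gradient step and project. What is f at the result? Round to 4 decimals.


Step 1: Compute gradient at (0.521, 1.6907).
grad_x = 2*3*0.521 + 3 = 6.126
grad_y = 2*6*1.6907 - 10 = 10.2884
Step 2: Gradient step.
x_raw = 0.521 - 0.1*6.126 = -0.0916
y_raw = 1.6907 - 0.1*10.2884 = 0.6619
Step 3: Project onto [0, 1].
x_proj = clip(-0.0916) = 0.0
y_proj = clip(0.6619) = 0.6619
Step 4: Evaluate f.
f(0.0, 0.6619) = -3.9902
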